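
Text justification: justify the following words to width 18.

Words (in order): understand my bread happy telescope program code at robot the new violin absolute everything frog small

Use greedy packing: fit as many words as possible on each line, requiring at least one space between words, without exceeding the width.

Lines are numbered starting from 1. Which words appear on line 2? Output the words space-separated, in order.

Line 1: ['understand', 'my'] (min_width=13, slack=5)
Line 2: ['bread', 'happy'] (min_width=11, slack=7)
Line 3: ['telescope', 'program'] (min_width=17, slack=1)
Line 4: ['code', 'at', 'robot', 'the'] (min_width=17, slack=1)
Line 5: ['new', 'violin'] (min_width=10, slack=8)
Line 6: ['absolute'] (min_width=8, slack=10)
Line 7: ['everything', 'frog'] (min_width=15, slack=3)
Line 8: ['small'] (min_width=5, slack=13)

Answer: bread happy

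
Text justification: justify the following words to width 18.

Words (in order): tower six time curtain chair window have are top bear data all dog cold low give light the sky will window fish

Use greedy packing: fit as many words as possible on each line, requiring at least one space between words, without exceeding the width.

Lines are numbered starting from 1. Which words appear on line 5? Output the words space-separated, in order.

Line 1: ['tower', 'six', 'time'] (min_width=14, slack=4)
Line 2: ['curtain', 'chair'] (min_width=13, slack=5)
Line 3: ['window', 'have', 'are'] (min_width=15, slack=3)
Line 4: ['top', 'bear', 'data', 'all'] (min_width=17, slack=1)
Line 5: ['dog', 'cold', 'low', 'give'] (min_width=17, slack=1)
Line 6: ['light', 'the', 'sky', 'will'] (min_width=18, slack=0)
Line 7: ['window', 'fish'] (min_width=11, slack=7)

Answer: dog cold low give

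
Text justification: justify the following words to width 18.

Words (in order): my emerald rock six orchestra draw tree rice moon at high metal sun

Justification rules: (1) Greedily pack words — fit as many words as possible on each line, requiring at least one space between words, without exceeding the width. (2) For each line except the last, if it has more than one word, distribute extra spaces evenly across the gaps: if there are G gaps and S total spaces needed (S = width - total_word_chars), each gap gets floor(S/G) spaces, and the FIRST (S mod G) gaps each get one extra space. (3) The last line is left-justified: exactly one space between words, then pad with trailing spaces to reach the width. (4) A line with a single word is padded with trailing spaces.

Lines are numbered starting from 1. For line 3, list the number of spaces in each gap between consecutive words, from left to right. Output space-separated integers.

Answer: 2 1 1

Derivation:
Line 1: ['my', 'emerald', 'rock'] (min_width=15, slack=3)
Line 2: ['six', 'orchestra', 'draw'] (min_width=18, slack=0)
Line 3: ['tree', 'rice', 'moon', 'at'] (min_width=17, slack=1)
Line 4: ['high', 'metal', 'sun'] (min_width=14, slack=4)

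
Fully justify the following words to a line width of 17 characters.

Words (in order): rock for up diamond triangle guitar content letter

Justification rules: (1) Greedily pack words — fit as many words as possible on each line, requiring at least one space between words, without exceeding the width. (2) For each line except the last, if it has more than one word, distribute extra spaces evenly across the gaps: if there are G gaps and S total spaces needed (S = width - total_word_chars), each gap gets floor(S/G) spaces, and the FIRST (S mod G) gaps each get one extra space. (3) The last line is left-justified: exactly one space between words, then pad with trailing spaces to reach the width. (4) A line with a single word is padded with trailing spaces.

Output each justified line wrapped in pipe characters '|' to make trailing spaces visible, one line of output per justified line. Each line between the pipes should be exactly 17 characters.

Answer: |rock    for    up|
|diamond  triangle|
|guitar    content|
|letter           |

Derivation:
Line 1: ['rock', 'for', 'up'] (min_width=11, slack=6)
Line 2: ['diamond', 'triangle'] (min_width=16, slack=1)
Line 3: ['guitar', 'content'] (min_width=14, slack=3)
Line 4: ['letter'] (min_width=6, slack=11)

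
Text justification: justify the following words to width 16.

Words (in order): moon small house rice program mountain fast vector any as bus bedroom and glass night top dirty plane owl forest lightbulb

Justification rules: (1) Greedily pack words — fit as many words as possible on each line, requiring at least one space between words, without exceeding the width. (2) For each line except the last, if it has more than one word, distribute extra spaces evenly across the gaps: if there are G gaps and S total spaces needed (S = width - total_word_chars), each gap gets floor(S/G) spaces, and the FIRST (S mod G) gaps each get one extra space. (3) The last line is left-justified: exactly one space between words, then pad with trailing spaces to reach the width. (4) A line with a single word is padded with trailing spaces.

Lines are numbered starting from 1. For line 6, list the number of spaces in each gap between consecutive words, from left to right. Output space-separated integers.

Answer: 2 1

Derivation:
Line 1: ['moon', 'small', 'house'] (min_width=16, slack=0)
Line 2: ['rice', 'program'] (min_width=12, slack=4)
Line 3: ['mountain', 'fast'] (min_width=13, slack=3)
Line 4: ['vector', 'any', 'as'] (min_width=13, slack=3)
Line 5: ['bus', 'bedroom', 'and'] (min_width=15, slack=1)
Line 6: ['glass', 'night', 'top'] (min_width=15, slack=1)
Line 7: ['dirty', 'plane', 'owl'] (min_width=15, slack=1)
Line 8: ['forest', 'lightbulb'] (min_width=16, slack=0)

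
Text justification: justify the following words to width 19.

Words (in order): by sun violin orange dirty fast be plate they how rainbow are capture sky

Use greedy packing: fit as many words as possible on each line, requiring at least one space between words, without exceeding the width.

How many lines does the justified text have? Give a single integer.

Answer: 5

Derivation:
Line 1: ['by', 'sun', 'violin'] (min_width=13, slack=6)
Line 2: ['orange', 'dirty', 'fast'] (min_width=17, slack=2)
Line 3: ['be', 'plate', 'they', 'how'] (min_width=17, slack=2)
Line 4: ['rainbow', 'are', 'capture'] (min_width=19, slack=0)
Line 5: ['sky'] (min_width=3, slack=16)
Total lines: 5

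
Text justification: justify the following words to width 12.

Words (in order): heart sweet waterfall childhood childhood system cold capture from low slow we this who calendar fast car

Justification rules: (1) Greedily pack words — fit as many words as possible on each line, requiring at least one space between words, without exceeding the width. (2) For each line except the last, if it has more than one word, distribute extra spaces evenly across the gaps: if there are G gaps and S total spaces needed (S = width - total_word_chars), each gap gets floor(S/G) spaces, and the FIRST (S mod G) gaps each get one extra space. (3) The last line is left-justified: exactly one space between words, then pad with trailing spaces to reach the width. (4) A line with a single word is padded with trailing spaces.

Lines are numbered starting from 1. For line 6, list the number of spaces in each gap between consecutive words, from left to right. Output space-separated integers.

Line 1: ['heart', 'sweet'] (min_width=11, slack=1)
Line 2: ['waterfall'] (min_width=9, slack=3)
Line 3: ['childhood'] (min_width=9, slack=3)
Line 4: ['childhood'] (min_width=9, slack=3)
Line 5: ['system', 'cold'] (min_width=11, slack=1)
Line 6: ['capture', 'from'] (min_width=12, slack=0)
Line 7: ['low', 'slow', 'we'] (min_width=11, slack=1)
Line 8: ['this', 'who'] (min_width=8, slack=4)
Line 9: ['calendar'] (min_width=8, slack=4)
Line 10: ['fast', 'car'] (min_width=8, slack=4)

Answer: 1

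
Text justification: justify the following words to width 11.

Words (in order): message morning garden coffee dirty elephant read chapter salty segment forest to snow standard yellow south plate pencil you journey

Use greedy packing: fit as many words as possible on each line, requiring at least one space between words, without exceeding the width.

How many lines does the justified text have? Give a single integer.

Line 1: ['message'] (min_width=7, slack=4)
Line 2: ['morning'] (min_width=7, slack=4)
Line 3: ['garden'] (min_width=6, slack=5)
Line 4: ['coffee'] (min_width=6, slack=5)
Line 5: ['dirty'] (min_width=5, slack=6)
Line 6: ['elephant'] (min_width=8, slack=3)
Line 7: ['read'] (min_width=4, slack=7)
Line 8: ['chapter'] (min_width=7, slack=4)
Line 9: ['salty'] (min_width=5, slack=6)
Line 10: ['segment'] (min_width=7, slack=4)
Line 11: ['forest', 'to'] (min_width=9, slack=2)
Line 12: ['snow'] (min_width=4, slack=7)
Line 13: ['standard'] (min_width=8, slack=3)
Line 14: ['yellow'] (min_width=6, slack=5)
Line 15: ['south', 'plate'] (min_width=11, slack=0)
Line 16: ['pencil', 'you'] (min_width=10, slack=1)
Line 17: ['journey'] (min_width=7, slack=4)
Total lines: 17

Answer: 17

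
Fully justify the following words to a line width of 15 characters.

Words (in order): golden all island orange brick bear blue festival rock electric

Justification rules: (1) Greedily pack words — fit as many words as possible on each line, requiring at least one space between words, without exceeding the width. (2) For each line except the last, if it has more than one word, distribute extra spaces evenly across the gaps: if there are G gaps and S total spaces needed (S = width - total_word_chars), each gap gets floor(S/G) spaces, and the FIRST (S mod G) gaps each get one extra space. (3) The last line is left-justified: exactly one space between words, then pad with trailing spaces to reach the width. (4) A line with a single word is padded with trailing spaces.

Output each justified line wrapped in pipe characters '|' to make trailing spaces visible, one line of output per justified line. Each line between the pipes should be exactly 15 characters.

Answer: |golden      all|
|island   orange|
|brick bear blue|
|festival   rock|
|electric       |

Derivation:
Line 1: ['golden', 'all'] (min_width=10, slack=5)
Line 2: ['island', 'orange'] (min_width=13, slack=2)
Line 3: ['brick', 'bear', 'blue'] (min_width=15, slack=0)
Line 4: ['festival', 'rock'] (min_width=13, slack=2)
Line 5: ['electric'] (min_width=8, slack=7)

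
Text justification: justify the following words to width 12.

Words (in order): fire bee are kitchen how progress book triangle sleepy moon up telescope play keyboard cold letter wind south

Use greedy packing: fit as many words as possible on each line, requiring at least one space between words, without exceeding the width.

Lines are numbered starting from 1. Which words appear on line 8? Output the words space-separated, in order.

Line 1: ['fire', 'bee', 'are'] (min_width=12, slack=0)
Line 2: ['kitchen', 'how'] (min_width=11, slack=1)
Line 3: ['progress'] (min_width=8, slack=4)
Line 4: ['book'] (min_width=4, slack=8)
Line 5: ['triangle'] (min_width=8, slack=4)
Line 6: ['sleepy', 'moon'] (min_width=11, slack=1)
Line 7: ['up', 'telescope'] (min_width=12, slack=0)
Line 8: ['play'] (min_width=4, slack=8)
Line 9: ['keyboard'] (min_width=8, slack=4)
Line 10: ['cold', 'letter'] (min_width=11, slack=1)
Line 11: ['wind', 'south'] (min_width=10, slack=2)

Answer: play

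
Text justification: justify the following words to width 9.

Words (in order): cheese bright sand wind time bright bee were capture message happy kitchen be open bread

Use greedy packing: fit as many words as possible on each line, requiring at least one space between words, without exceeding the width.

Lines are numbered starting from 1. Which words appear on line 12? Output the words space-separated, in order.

Answer: bread

Derivation:
Line 1: ['cheese'] (min_width=6, slack=3)
Line 2: ['bright'] (min_width=6, slack=3)
Line 3: ['sand', 'wind'] (min_width=9, slack=0)
Line 4: ['time'] (min_width=4, slack=5)
Line 5: ['bright'] (min_width=6, slack=3)
Line 6: ['bee', 'were'] (min_width=8, slack=1)
Line 7: ['capture'] (min_width=7, slack=2)
Line 8: ['message'] (min_width=7, slack=2)
Line 9: ['happy'] (min_width=5, slack=4)
Line 10: ['kitchen'] (min_width=7, slack=2)
Line 11: ['be', 'open'] (min_width=7, slack=2)
Line 12: ['bread'] (min_width=5, slack=4)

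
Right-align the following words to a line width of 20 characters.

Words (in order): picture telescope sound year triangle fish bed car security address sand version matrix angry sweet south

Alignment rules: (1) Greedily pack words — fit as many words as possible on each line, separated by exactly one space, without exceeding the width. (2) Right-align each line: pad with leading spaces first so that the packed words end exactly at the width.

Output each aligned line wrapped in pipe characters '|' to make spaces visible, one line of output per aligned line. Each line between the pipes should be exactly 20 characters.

Line 1: ['picture', 'telescope'] (min_width=17, slack=3)
Line 2: ['sound', 'year', 'triangle'] (min_width=19, slack=1)
Line 3: ['fish', 'bed', 'car'] (min_width=12, slack=8)
Line 4: ['security', 'address'] (min_width=16, slack=4)
Line 5: ['sand', 'version', 'matrix'] (min_width=19, slack=1)
Line 6: ['angry', 'sweet', 'south'] (min_width=17, slack=3)

Answer: |   picture telescope|
| sound year triangle|
|        fish bed car|
|    security address|
| sand version matrix|
|   angry sweet south|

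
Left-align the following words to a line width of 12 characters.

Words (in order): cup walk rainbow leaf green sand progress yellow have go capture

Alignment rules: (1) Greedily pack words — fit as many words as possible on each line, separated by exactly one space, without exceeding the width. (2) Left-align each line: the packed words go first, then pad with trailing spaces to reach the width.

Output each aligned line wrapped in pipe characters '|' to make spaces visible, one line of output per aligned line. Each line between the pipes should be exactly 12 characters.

Line 1: ['cup', 'walk'] (min_width=8, slack=4)
Line 2: ['rainbow', 'leaf'] (min_width=12, slack=0)
Line 3: ['green', 'sand'] (min_width=10, slack=2)
Line 4: ['progress'] (min_width=8, slack=4)
Line 5: ['yellow', 'have'] (min_width=11, slack=1)
Line 6: ['go', 'capture'] (min_width=10, slack=2)

Answer: |cup walk    |
|rainbow leaf|
|green sand  |
|progress    |
|yellow have |
|go capture  |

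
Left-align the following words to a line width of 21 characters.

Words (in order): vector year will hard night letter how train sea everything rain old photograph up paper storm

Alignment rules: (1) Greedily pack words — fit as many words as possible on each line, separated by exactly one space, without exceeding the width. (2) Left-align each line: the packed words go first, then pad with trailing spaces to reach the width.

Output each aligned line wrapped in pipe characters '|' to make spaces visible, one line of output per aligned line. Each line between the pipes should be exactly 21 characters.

Answer: |vector year will hard|
|night letter how     |
|train sea everything |
|rain old photograph  |
|up paper storm       |

Derivation:
Line 1: ['vector', 'year', 'will', 'hard'] (min_width=21, slack=0)
Line 2: ['night', 'letter', 'how'] (min_width=16, slack=5)
Line 3: ['train', 'sea', 'everything'] (min_width=20, slack=1)
Line 4: ['rain', 'old', 'photograph'] (min_width=19, slack=2)
Line 5: ['up', 'paper', 'storm'] (min_width=14, slack=7)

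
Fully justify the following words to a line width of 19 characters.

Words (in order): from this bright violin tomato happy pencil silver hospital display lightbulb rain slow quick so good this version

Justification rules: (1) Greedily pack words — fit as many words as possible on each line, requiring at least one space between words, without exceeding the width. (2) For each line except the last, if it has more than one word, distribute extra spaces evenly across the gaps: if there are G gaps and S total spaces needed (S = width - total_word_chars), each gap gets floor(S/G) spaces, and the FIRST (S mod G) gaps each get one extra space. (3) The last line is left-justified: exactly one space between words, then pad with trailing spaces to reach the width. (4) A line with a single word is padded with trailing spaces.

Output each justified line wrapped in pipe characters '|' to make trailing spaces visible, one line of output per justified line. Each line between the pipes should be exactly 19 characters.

Line 1: ['from', 'this', 'bright'] (min_width=16, slack=3)
Line 2: ['violin', 'tomato', 'happy'] (min_width=19, slack=0)
Line 3: ['pencil', 'silver'] (min_width=13, slack=6)
Line 4: ['hospital', 'display'] (min_width=16, slack=3)
Line 5: ['lightbulb', 'rain', 'slow'] (min_width=19, slack=0)
Line 6: ['quick', 'so', 'good', 'this'] (min_width=18, slack=1)
Line 7: ['version'] (min_width=7, slack=12)

Answer: |from   this  bright|
|violin tomato happy|
|pencil       silver|
|hospital    display|
|lightbulb rain slow|
|quick  so good this|
|version            |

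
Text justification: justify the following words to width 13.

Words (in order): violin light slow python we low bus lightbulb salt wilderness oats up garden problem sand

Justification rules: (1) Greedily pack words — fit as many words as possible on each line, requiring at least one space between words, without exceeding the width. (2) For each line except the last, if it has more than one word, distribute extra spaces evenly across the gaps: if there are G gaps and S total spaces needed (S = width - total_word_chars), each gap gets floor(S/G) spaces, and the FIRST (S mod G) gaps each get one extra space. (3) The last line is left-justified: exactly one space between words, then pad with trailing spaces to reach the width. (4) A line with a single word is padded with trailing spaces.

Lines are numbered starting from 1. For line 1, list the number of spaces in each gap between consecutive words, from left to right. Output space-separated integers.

Answer: 2

Derivation:
Line 1: ['violin', 'light'] (min_width=12, slack=1)
Line 2: ['slow', 'python'] (min_width=11, slack=2)
Line 3: ['we', 'low', 'bus'] (min_width=10, slack=3)
Line 4: ['lightbulb'] (min_width=9, slack=4)
Line 5: ['salt'] (min_width=4, slack=9)
Line 6: ['wilderness'] (min_width=10, slack=3)
Line 7: ['oats', 'up'] (min_width=7, slack=6)
Line 8: ['garden'] (min_width=6, slack=7)
Line 9: ['problem', 'sand'] (min_width=12, slack=1)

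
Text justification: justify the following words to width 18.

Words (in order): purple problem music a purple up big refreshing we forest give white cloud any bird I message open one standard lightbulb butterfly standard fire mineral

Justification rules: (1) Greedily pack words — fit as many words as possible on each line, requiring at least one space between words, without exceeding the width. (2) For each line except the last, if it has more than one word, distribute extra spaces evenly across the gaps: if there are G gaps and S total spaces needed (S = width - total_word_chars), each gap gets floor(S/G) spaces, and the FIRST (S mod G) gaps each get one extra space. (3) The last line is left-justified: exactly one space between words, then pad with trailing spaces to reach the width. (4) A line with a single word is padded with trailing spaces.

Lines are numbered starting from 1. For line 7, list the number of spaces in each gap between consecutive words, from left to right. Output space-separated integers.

Answer: 1

Derivation:
Line 1: ['purple', 'problem'] (min_width=14, slack=4)
Line 2: ['music', 'a', 'purple', 'up'] (min_width=17, slack=1)
Line 3: ['big', 'refreshing', 'we'] (min_width=17, slack=1)
Line 4: ['forest', 'give', 'white'] (min_width=17, slack=1)
Line 5: ['cloud', 'any', 'bird', 'I'] (min_width=16, slack=2)
Line 6: ['message', 'open', 'one'] (min_width=16, slack=2)
Line 7: ['standard', 'lightbulb'] (min_width=18, slack=0)
Line 8: ['butterfly', 'standard'] (min_width=18, slack=0)
Line 9: ['fire', 'mineral'] (min_width=12, slack=6)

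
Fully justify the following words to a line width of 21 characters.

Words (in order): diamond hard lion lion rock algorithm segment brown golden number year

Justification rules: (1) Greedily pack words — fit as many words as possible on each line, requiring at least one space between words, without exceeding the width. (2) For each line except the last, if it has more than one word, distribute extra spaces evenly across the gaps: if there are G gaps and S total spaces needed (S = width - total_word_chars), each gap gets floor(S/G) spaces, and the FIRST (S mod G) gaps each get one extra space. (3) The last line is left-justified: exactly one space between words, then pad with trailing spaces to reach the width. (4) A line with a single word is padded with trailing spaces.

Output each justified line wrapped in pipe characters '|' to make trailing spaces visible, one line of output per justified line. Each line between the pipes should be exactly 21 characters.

Line 1: ['diamond', 'hard', 'lion'] (min_width=17, slack=4)
Line 2: ['lion', 'rock', 'algorithm'] (min_width=19, slack=2)
Line 3: ['segment', 'brown', 'golden'] (min_width=20, slack=1)
Line 4: ['number', 'year'] (min_width=11, slack=10)

Answer: |diamond   hard   lion|
|lion  rock  algorithm|
|segment  brown golden|
|number year          |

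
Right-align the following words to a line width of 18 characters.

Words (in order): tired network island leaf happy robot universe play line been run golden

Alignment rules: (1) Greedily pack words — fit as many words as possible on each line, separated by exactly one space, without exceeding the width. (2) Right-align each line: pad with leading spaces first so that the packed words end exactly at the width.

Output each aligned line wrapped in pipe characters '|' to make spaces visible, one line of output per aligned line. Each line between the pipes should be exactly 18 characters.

Answer: |     tired network|
| island leaf happy|
|    robot universe|
|play line been run|
|            golden|

Derivation:
Line 1: ['tired', 'network'] (min_width=13, slack=5)
Line 2: ['island', 'leaf', 'happy'] (min_width=17, slack=1)
Line 3: ['robot', 'universe'] (min_width=14, slack=4)
Line 4: ['play', 'line', 'been', 'run'] (min_width=18, slack=0)
Line 5: ['golden'] (min_width=6, slack=12)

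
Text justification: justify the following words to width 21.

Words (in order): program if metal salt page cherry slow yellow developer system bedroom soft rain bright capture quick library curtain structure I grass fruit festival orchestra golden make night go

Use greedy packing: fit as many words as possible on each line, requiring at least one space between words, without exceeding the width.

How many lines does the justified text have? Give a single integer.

Line 1: ['program', 'if', 'metal', 'salt'] (min_width=21, slack=0)
Line 2: ['page', 'cherry', 'slow'] (min_width=16, slack=5)
Line 3: ['yellow', 'developer'] (min_width=16, slack=5)
Line 4: ['system', 'bedroom', 'soft'] (min_width=19, slack=2)
Line 5: ['rain', 'bright', 'capture'] (min_width=19, slack=2)
Line 6: ['quick', 'library', 'curtain'] (min_width=21, slack=0)
Line 7: ['structure', 'I', 'grass'] (min_width=17, slack=4)
Line 8: ['fruit', 'festival'] (min_width=14, slack=7)
Line 9: ['orchestra', 'golden', 'make'] (min_width=21, slack=0)
Line 10: ['night', 'go'] (min_width=8, slack=13)
Total lines: 10

Answer: 10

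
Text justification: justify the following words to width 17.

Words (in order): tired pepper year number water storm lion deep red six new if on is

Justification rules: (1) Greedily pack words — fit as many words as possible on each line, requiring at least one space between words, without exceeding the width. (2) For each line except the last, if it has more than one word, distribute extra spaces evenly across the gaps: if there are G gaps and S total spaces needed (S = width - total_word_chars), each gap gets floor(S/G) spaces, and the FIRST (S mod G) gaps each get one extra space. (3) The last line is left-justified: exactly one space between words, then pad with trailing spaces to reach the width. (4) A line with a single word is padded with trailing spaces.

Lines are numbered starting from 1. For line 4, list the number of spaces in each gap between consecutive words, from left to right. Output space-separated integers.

Answer: 1 1 1 1

Derivation:
Line 1: ['tired', 'pepper', 'year'] (min_width=17, slack=0)
Line 2: ['number', 'water'] (min_width=12, slack=5)
Line 3: ['storm', 'lion', 'deep'] (min_width=15, slack=2)
Line 4: ['red', 'six', 'new', 'if', 'on'] (min_width=17, slack=0)
Line 5: ['is'] (min_width=2, slack=15)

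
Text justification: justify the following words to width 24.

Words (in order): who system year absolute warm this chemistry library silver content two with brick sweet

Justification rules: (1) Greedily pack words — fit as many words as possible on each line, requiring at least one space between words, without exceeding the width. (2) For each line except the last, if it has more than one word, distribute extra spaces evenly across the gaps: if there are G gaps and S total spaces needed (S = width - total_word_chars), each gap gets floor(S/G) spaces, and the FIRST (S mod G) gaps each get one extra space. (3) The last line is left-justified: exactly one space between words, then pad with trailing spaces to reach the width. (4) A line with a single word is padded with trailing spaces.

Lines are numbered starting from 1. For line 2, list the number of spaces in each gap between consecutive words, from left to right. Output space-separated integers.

Answer: 4 3

Derivation:
Line 1: ['who', 'system', 'year', 'absolute'] (min_width=24, slack=0)
Line 2: ['warm', 'this', 'chemistry'] (min_width=19, slack=5)
Line 3: ['library', 'silver', 'content'] (min_width=22, slack=2)
Line 4: ['two', 'with', 'brick', 'sweet'] (min_width=20, slack=4)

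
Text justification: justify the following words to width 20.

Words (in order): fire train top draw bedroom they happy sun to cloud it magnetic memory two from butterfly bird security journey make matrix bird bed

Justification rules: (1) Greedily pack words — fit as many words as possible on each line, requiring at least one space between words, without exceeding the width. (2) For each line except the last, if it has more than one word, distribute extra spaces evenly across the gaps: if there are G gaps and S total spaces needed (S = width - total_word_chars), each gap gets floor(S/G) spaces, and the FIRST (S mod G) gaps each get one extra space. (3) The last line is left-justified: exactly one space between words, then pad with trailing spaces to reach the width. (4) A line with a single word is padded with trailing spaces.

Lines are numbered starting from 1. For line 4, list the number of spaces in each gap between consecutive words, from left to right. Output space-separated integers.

Answer: 2 1

Derivation:
Line 1: ['fire', 'train', 'top', 'draw'] (min_width=19, slack=1)
Line 2: ['bedroom', 'they', 'happy'] (min_width=18, slack=2)
Line 3: ['sun', 'to', 'cloud', 'it'] (min_width=15, slack=5)
Line 4: ['magnetic', 'memory', 'two'] (min_width=19, slack=1)
Line 5: ['from', 'butterfly', 'bird'] (min_width=19, slack=1)
Line 6: ['security', 'journey'] (min_width=16, slack=4)
Line 7: ['make', 'matrix', 'bird', 'bed'] (min_width=20, slack=0)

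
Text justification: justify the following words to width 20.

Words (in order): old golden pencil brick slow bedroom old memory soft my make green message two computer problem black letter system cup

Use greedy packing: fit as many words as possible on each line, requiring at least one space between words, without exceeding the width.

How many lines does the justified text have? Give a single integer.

Answer: 7

Derivation:
Line 1: ['old', 'golden', 'pencil'] (min_width=17, slack=3)
Line 2: ['brick', 'slow', 'bedroom'] (min_width=18, slack=2)
Line 3: ['old', 'memory', 'soft', 'my'] (min_width=18, slack=2)
Line 4: ['make', 'green', 'message'] (min_width=18, slack=2)
Line 5: ['two', 'computer', 'problem'] (min_width=20, slack=0)
Line 6: ['black', 'letter', 'system'] (min_width=19, slack=1)
Line 7: ['cup'] (min_width=3, slack=17)
Total lines: 7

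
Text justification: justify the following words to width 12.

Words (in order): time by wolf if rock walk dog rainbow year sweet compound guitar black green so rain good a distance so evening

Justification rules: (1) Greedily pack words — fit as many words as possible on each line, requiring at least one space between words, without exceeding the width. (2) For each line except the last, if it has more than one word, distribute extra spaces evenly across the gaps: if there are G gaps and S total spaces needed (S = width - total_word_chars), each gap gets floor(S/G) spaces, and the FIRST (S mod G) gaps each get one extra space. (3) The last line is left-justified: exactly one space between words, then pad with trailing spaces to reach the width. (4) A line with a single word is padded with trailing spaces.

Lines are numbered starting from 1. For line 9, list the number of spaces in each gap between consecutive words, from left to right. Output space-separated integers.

Line 1: ['time', 'by', 'wolf'] (min_width=12, slack=0)
Line 2: ['if', 'rock', 'walk'] (min_width=12, slack=0)
Line 3: ['dog', 'rainbow'] (min_width=11, slack=1)
Line 4: ['year', 'sweet'] (min_width=10, slack=2)
Line 5: ['compound'] (min_width=8, slack=4)
Line 6: ['guitar', 'black'] (min_width=12, slack=0)
Line 7: ['green', 'so'] (min_width=8, slack=4)
Line 8: ['rain', 'good', 'a'] (min_width=11, slack=1)
Line 9: ['distance', 'so'] (min_width=11, slack=1)
Line 10: ['evening'] (min_width=7, slack=5)

Answer: 2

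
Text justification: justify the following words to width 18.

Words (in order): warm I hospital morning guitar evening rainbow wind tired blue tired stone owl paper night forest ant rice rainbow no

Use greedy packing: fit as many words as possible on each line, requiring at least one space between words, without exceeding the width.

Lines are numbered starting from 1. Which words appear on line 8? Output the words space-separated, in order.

Line 1: ['warm', 'I', 'hospital'] (min_width=15, slack=3)
Line 2: ['morning', 'guitar'] (min_width=14, slack=4)
Line 3: ['evening', 'rainbow'] (min_width=15, slack=3)
Line 4: ['wind', 'tired', 'blue'] (min_width=15, slack=3)
Line 5: ['tired', 'stone', 'owl'] (min_width=15, slack=3)
Line 6: ['paper', 'night', 'forest'] (min_width=18, slack=0)
Line 7: ['ant', 'rice', 'rainbow'] (min_width=16, slack=2)
Line 8: ['no'] (min_width=2, slack=16)

Answer: no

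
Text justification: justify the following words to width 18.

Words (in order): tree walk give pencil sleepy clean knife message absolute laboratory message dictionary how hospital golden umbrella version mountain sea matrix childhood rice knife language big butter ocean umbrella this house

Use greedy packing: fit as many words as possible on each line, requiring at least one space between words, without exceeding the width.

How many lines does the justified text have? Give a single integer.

Line 1: ['tree', 'walk', 'give'] (min_width=14, slack=4)
Line 2: ['pencil', 'sleepy'] (min_width=13, slack=5)
Line 3: ['clean', 'knife'] (min_width=11, slack=7)
Line 4: ['message', 'absolute'] (min_width=16, slack=2)
Line 5: ['laboratory', 'message'] (min_width=18, slack=0)
Line 6: ['dictionary', 'how'] (min_width=14, slack=4)
Line 7: ['hospital', 'golden'] (min_width=15, slack=3)
Line 8: ['umbrella', 'version'] (min_width=16, slack=2)
Line 9: ['mountain', 'sea'] (min_width=12, slack=6)
Line 10: ['matrix', 'childhood'] (min_width=16, slack=2)
Line 11: ['rice', 'knife'] (min_width=10, slack=8)
Line 12: ['language', 'big'] (min_width=12, slack=6)
Line 13: ['butter', 'ocean'] (min_width=12, slack=6)
Line 14: ['umbrella', 'this'] (min_width=13, slack=5)
Line 15: ['house'] (min_width=5, slack=13)
Total lines: 15

Answer: 15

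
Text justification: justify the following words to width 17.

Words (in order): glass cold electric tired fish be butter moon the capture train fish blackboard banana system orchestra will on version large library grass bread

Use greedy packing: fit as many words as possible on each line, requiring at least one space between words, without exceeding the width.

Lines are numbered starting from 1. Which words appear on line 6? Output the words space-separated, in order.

Answer: blackboard banana

Derivation:
Line 1: ['glass', 'cold'] (min_width=10, slack=7)
Line 2: ['electric', 'tired'] (min_width=14, slack=3)
Line 3: ['fish', 'be', 'butter'] (min_width=14, slack=3)
Line 4: ['moon', 'the', 'capture'] (min_width=16, slack=1)
Line 5: ['train', 'fish'] (min_width=10, slack=7)
Line 6: ['blackboard', 'banana'] (min_width=17, slack=0)
Line 7: ['system', 'orchestra'] (min_width=16, slack=1)
Line 8: ['will', 'on', 'version'] (min_width=15, slack=2)
Line 9: ['large', 'library'] (min_width=13, slack=4)
Line 10: ['grass', 'bread'] (min_width=11, slack=6)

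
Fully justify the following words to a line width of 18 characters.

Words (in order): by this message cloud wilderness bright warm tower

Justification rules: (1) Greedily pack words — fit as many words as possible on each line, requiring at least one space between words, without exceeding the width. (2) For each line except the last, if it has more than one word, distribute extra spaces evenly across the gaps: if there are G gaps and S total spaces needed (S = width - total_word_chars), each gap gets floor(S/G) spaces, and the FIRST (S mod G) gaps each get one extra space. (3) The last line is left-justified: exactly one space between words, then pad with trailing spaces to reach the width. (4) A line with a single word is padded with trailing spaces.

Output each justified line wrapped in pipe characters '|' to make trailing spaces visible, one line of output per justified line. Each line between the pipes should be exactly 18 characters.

Answer: |by   this  message|
|cloud   wilderness|
|bright warm tower |

Derivation:
Line 1: ['by', 'this', 'message'] (min_width=15, slack=3)
Line 2: ['cloud', 'wilderness'] (min_width=16, slack=2)
Line 3: ['bright', 'warm', 'tower'] (min_width=17, slack=1)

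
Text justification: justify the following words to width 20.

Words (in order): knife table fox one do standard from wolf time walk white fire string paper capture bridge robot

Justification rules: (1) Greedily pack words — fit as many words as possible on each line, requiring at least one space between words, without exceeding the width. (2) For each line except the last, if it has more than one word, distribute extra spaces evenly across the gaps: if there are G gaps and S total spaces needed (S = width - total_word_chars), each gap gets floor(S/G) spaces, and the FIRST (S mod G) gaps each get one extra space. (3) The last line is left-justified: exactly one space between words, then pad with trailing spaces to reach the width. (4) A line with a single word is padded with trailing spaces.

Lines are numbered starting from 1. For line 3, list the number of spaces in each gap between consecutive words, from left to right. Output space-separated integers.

Answer: 1 1 1

Derivation:
Line 1: ['knife', 'table', 'fox', 'one'] (min_width=19, slack=1)
Line 2: ['do', 'standard', 'from'] (min_width=16, slack=4)
Line 3: ['wolf', 'time', 'walk', 'white'] (min_width=20, slack=0)
Line 4: ['fire', 'string', 'paper'] (min_width=17, slack=3)
Line 5: ['capture', 'bridge', 'robot'] (min_width=20, slack=0)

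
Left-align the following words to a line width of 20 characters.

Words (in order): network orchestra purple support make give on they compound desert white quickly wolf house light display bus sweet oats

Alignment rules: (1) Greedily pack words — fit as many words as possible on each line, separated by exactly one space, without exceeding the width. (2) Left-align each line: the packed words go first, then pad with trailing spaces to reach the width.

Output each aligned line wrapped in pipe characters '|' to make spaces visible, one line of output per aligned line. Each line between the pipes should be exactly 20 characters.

Line 1: ['network', 'orchestra'] (min_width=17, slack=3)
Line 2: ['purple', 'support', 'make'] (min_width=19, slack=1)
Line 3: ['give', 'on', 'they'] (min_width=12, slack=8)
Line 4: ['compound', 'desert'] (min_width=15, slack=5)
Line 5: ['white', 'quickly', 'wolf'] (min_width=18, slack=2)
Line 6: ['house', 'light', 'display'] (min_width=19, slack=1)
Line 7: ['bus', 'sweet', 'oats'] (min_width=14, slack=6)

Answer: |network orchestra   |
|purple support make |
|give on they        |
|compound desert     |
|white quickly wolf  |
|house light display |
|bus sweet oats      |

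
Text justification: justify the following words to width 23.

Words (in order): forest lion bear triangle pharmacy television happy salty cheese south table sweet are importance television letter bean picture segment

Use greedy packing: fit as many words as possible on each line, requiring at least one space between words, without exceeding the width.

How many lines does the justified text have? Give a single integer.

Answer: 7

Derivation:
Line 1: ['forest', 'lion', 'bear'] (min_width=16, slack=7)
Line 2: ['triangle', 'pharmacy'] (min_width=17, slack=6)
Line 3: ['television', 'happy', 'salty'] (min_width=22, slack=1)
Line 4: ['cheese', 'south', 'table'] (min_width=18, slack=5)
Line 5: ['sweet', 'are', 'importance'] (min_width=20, slack=3)
Line 6: ['television', 'letter', 'bean'] (min_width=22, slack=1)
Line 7: ['picture', 'segment'] (min_width=15, slack=8)
Total lines: 7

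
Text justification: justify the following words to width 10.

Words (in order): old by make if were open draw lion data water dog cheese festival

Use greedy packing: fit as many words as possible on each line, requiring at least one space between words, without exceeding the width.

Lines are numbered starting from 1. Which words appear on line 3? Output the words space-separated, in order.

Line 1: ['old', 'by'] (min_width=6, slack=4)
Line 2: ['make', 'if'] (min_width=7, slack=3)
Line 3: ['were', 'open'] (min_width=9, slack=1)
Line 4: ['draw', 'lion'] (min_width=9, slack=1)
Line 5: ['data', 'water'] (min_width=10, slack=0)
Line 6: ['dog', 'cheese'] (min_width=10, slack=0)
Line 7: ['festival'] (min_width=8, slack=2)

Answer: were open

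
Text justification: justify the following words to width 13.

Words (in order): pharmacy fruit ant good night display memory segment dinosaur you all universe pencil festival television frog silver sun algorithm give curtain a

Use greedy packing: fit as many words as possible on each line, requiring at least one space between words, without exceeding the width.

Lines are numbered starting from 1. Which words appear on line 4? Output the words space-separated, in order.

Answer: display

Derivation:
Line 1: ['pharmacy'] (min_width=8, slack=5)
Line 2: ['fruit', 'ant'] (min_width=9, slack=4)
Line 3: ['good', 'night'] (min_width=10, slack=3)
Line 4: ['display'] (min_width=7, slack=6)
Line 5: ['memory'] (min_width=6, slack=7)
Line 6: ['segment'] (min_width=7, slack=6)
Line 7: ['dinosaur', 'you'] (min_width=12, slack=1)
Line 8: ['all', 'universe'] (min_width=12, slack=1)
Line 9: ['pencil'] (min_width=6, slack=7)
Line 10: ['festival'] (min_width=8, slack=5)
Line 11: ['television'] (min_width=10, slack=3)
Line 12: ['frog', 'silver'] (min_width=11, slack=2)
Line 13: ['sun', 'algorithm'] (min_width=13, slack=0)
Line 14: ['give', 'curtain'] (min_width=12, slack=1)
Line 15: ['a'] (min_width=1, slack=12)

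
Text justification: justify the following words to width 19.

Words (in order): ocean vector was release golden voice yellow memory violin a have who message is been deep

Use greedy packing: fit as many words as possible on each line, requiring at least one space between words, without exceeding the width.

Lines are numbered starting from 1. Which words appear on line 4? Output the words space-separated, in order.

Line 1: ['ocean', 'vector', 'was'] (min_width=16, slack=3)
Line 2: ['release', 'golden'] (min_width=14, slack=5)
Line 3: ['voice', 'yellow', 'memory'] (min_width=19, slack=0)
Line 4: ['violin', 'a', 'have', 'who'] (min_width=17, slack=2)
Line 5: ['message', 'is', 'been'] (min_width=15, slack=4)
Line 6: ['deep'] (min_width=4, slack=15)

Answer: violin a have who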